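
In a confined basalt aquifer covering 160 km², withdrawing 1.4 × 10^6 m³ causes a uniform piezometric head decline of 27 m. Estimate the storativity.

A = 160 km² = 1.6 × 10^8 m²
S = ΔV / (A × Δh) = 1.4 × 10^6 m³ / (1.6 × 10^8 m² × 27 m) = 3.241 × 10^-4

S ≈ 3.2 × 10^-4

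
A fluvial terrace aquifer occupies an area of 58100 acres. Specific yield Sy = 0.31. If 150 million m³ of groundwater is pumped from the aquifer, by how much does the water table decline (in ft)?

A = 58100 acres = 2.351 × 10^8 m²
ΔV = 150 million m³ = 1.5 × 10^8 m³
Δh = ΔV / (Sy × A) = 1.5 × 10^8 m³ / (0.31 × 2.351 × 10^8 m²) = 2.058 m
Δh = 2.058 m = 6.752 ft

Δh ≈ 6.75 ft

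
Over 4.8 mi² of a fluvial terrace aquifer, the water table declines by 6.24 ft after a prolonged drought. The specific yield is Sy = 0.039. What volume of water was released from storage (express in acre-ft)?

ΔV ≈ 748 acre-ft

A = 4.8 mi² = 1.243 × 10^7 m²
Δh = 6.24 ft = 1.902 m
ΔV = Sy × A × Δh = 0.039 × 1.243 × 10^7 m² × 1.902 m = 9.222 × 10^5 m³
ΔV = 9.222 × 10^5 m³ = 747.6 acre-ft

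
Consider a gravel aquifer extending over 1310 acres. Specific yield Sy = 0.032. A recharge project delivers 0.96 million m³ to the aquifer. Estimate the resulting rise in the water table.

A = 1310 acres = 5.301 × 10^6 m²
ΔV = 0.96 million m³ = 9.6 × 10^5 m³
Δh = ΔV / (Sy × A) = 9.6 × 10^5 m³ / (0.032 × 5.301 × 10^6 m²) = 5.659 m

Δh ≈ 5.66 m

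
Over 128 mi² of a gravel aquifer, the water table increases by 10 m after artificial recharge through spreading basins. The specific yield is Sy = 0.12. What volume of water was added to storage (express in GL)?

ΔV ≈ 398 GL

A = 128 mi² = 3.315 × 10^8 m²
ΔV = Sy × A × Δh = 0.12 × 3.315 × 10^8 m² × 10 m = 3.978 × 10^8 m³
ΔV = 3.978 × 10^8 m³ = 397.8 GL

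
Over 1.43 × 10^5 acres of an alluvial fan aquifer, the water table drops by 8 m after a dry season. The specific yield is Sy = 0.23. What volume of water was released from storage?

ΔV ≈ 1.06 × 10^9 m³

A = 1.43 × 10^5 acres = 5.787 × 10^8 m²
ΔV = Sy × A × Δh = 0.23 × 5.787 × 10^8 m² × 8 m = 1.065 × 10^9 m³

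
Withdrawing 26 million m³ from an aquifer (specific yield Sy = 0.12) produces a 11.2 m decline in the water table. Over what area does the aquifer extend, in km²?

A ≈ 19.3 km²

ΔV = 26 million m³ = 2.6 × 10^7 m³
A = ΔV / (Sy × Δh) = 2.6 × 10^7 / (0.12 × 11.2) = 1.935 × 10^7 m²
A = 1.935 × 10^7 m² = 19.35 km²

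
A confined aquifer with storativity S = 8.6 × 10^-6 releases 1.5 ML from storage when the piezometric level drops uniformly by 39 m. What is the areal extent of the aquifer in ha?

ΔV = 1.5 ML = 1500 m³
A = ΔV / (S × Δh) = 1500 / (8.6 × 10^-6 × 39) = 4.472 × 10^6 m²
A = 4.472 × 10^6 m² = 447.2 ha

A ≈ 447 ha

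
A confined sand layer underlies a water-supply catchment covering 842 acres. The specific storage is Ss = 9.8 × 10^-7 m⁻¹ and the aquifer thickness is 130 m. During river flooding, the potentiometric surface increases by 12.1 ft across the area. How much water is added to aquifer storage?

ΔV ≈ 1600 m³

S = Ss × b = 9.8 × 10^-7 m⁻¹ × 130 m = 1.274 × 10^-4
A = 842 acres = 3.407 × 10^6 m²
Δh = 12.1 ft = 3.688 m
ΔV = S × A × Δh = 1.274 × 10^-4 × 3.407 × 10^6 m² × 3.688 m = 1601 m³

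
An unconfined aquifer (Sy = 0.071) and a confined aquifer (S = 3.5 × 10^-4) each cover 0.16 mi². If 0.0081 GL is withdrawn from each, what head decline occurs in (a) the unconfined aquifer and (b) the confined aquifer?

Δh_u ≈ 0.275 m; Δh_c ≈ 55.8 m

A = 0.16 mi² = 4.144 × 10^5 m²
ΔV = 0.0081 GL = 8100 m³
Unconfined: Δh_u = ΔV/(Sy·A) = 8100/(0.071 × 4.144 × 10^5) = 0.2753 m
Confined: Δh_c = ΔV/(S·A) = 8100/(3.5 × 10^-4 × 4.144 × 10^5) = 55.85 m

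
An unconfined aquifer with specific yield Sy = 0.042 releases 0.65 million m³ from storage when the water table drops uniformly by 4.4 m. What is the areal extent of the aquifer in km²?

A ≈ 3.52 km²

ΔV = 0.65 million m³ = 6.5 × 10^5 m³
A = ΔV / (Sy × Δh) = 6.5 × 10^5 / (0.042 × 4.4) = 3.517 × 10^6 m²
A = 3.517 × 10^6 m² = 3.517 km²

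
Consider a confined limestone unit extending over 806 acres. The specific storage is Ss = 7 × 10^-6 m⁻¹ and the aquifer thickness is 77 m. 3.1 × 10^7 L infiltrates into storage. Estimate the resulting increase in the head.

Δh ≈ 17.6 m

S = Ss × b = 7 × 10^-6 m⁻¹ × 77 m = 5.39 × 10^-4
A = 806 acres = 3.262 × 10^6 m²
ΔV = 3.1 × 10^7 L = 31000 m³
Δh = ΔV / (S × A) = 31000 m³ / (5.39 × 10^-4 × 3.262 × 10^6 m²) = 17.63 m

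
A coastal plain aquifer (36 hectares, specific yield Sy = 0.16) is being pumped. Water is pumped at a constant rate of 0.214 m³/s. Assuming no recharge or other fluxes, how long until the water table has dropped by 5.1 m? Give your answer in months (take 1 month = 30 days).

t ≈ 0.53 months

A = 36 hectares = 3.6 × 10^5 m²
ΔV = Sy × A × Δh = 0.16 × 3.6 × 10^5 × 5.1 = 2.938 × 10^5 m³
Q = 0.214 m³/s = 18490 m³/d
t = ΔV / Q = 2.938 × 10^5 m³ / 18490 m³/d = 15.89 d
t = 15.89 d ≈ 0.5296 months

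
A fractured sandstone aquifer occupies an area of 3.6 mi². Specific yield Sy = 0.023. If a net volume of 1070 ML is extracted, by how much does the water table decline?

Δh ≈ 4.99 m

A = 3.6 mi² = 9.324 × 10^6 m²
ΔV = 1070 ML = 1.07 × 10^6 m³
Δh = ΔV / (Sy × A) = 1.07 × 10^6 m³ / (0.023 × 9.324 × 10^6 m²) = 4.989 m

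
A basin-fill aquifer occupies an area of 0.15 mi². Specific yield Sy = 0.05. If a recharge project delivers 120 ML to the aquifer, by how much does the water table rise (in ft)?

A = 0.15 mi² = 3.885 × 10^5 m²
ΔV = 120 ML = 1.2 × 10^5 m³
Δh = ΔV / (Sy × A) = 1.2 × 10^5 m³ / (0.05 × 3.885 × 10^5 m²) = 6.178 m
Δh = 6.178 m = 20.27 ft

Δh ≈ 20.3 ft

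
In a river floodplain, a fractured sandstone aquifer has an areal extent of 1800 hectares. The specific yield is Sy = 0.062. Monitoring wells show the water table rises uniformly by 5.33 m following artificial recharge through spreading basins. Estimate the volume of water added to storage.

ΔV ≈ 5.95 × 10^6 m³

A = 1800 hectares = 1.8 × 10^7 m²
ΔV = Sy × A × Δh = 0.062 × 1.8 × 10^7 m² × 5.33 m = 5.948 × 10^6 m³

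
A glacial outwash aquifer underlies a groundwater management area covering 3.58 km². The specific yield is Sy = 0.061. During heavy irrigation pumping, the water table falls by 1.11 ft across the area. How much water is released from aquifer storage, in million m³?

A = 3.58 km² = 3.58 × 10^6 m²
Δh = 1.11 ft = 0.3383 m
ΔV = Sy × A × Δh = 0.061 × 3.58 × 10^6 m² × 0.3383 m = 73880 m³
ΔV = 73880 m³ = 0.07388 million m³

ΔV ≈ 0.0739 million m³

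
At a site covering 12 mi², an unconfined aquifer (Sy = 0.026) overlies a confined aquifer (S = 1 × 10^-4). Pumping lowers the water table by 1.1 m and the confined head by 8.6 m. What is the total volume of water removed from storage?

ΔV ≈ 9.16 × 10^5 m³

A = 12 mi² = 3.108 × 10^7 m²
Unconfined: ΔV_u = Sy × A × Δh_u = 0.026 × 3.108 × 10^7 × 1.1 = 8.889 × 10^5 m³
Confined: ΔV_c = S × A × Δh_c = 1 × 10^-4 × 3.108 × 10^7 × 8.6 = 26730 m³
Total ΔV = 8.889 × 10^5 + 26730 = 9.156 × 10^5 m³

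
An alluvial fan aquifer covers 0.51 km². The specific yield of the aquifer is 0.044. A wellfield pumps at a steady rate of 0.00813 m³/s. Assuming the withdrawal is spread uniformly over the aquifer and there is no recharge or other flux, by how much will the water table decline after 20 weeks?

Δh ≈ 4.38 m

A = 0.51 km² = 5.1 × 10^5 m²
Q = 0.00813 m³/s = 702.4 m³/d
t = 20 weeks = 140 d
ΔV = Q × t = 702.4 m³/d × 140 d = 98340 m³
Δh = ΔV / (Sy × A) = 98340 / (0.044 × 5.1 × 10^5) = 4.382 m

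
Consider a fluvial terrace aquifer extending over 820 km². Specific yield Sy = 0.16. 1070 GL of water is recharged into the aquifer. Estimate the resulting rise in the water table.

A = 820 km² = 8.2 × 10^8 m²
ΔV = 1070 GL = 1.07 × 10^9 m³
Δh = ΔV / (Sy × A) = 1.07 × 10^9 m³ / (0.16 × 8.2 × 10^8 m²) = 8.155 m

Δh ≈ 8.16 m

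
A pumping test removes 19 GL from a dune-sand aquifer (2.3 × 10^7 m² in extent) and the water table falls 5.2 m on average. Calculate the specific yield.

Sy ≈ 0.16

ΔV = 19 GL = 1.9 × 10^7 m³
Sy = ΔV / (A × Δh) = 1.9 × 10^7 m³ / (2.3 × 10^7 m² × 5.2 m) = 0.1589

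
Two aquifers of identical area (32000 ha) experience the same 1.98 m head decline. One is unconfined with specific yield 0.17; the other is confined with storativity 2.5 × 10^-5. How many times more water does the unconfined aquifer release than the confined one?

ΔV_u / ΔV_c ≈ 6800

A = 32000 ha = 3.2 × 10^8 m²
Unconfined: ΔV_u = Sy × A × Δh = 0.17 × 3.2 × 10^8 × 1.98 = 1.077 × 10^8 m³
Confined: ΔV_c = S × A × Δh = 2.5 × 10^-5 × 3.2 × 10^8 × 1.98 = 15840 m³
Ratio = ΔV_u / ΔV_c = Sy / S = 0.17 / 2.5 × 10^-5 = 6800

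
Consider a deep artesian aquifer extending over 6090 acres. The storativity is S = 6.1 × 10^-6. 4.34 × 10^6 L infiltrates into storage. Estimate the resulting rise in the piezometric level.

A = 6090 acres = 2.465 × 10^7 m²
ΔV = 4.34 × 10^6 L = 4340 m³
Δh = ΔV / (S × A) = 4340 m³ / (6.1 × 10^-6 × 2.465 × 10^7 m²) = 28.87 m

Δh ≈ 28.9 m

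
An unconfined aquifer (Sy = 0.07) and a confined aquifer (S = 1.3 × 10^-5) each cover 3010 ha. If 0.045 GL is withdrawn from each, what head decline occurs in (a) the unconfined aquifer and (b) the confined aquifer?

Δh_u ≈ 0.0214 m; Δh_c ≈ 115 m

A = 3010 ha = 3.01 × 10^7 m²
ΔV = 0.045 GL = 45000 m³
Unconfined: Δh_u = ΔV/(Sy·A) = 45000/(0.07 × 3.01 × 10^7) = 0.02136 m
Confined: Δh_c = ΔV/(S·A) = 45000/(1.3 × 10^-5 × 3.01 × 10^7) = 115 m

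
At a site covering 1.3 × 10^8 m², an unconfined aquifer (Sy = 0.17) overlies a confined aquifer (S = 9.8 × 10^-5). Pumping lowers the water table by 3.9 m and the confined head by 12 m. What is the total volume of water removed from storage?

ΔV ≈ 8.63 × 10^7 m³

Unconfined: ΔV_u = Sy × A × Δh_u = 0.17 × 1.3 × 10^8 × 3.9 = 8.619 × 10^7 m³
Confined: ΔV_c = S × A × Δh_c = 9.8 × 10^-5 × 1.3 × 10^8 × 12 = 1.529 × 10^5 m³
Total ΔV = 8.619 × 10^7 + 1.529 × 10^5 = 8.634 × 10^7 m³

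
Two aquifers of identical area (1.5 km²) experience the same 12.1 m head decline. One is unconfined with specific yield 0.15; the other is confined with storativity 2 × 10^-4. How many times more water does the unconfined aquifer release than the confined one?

A = 1.5 km² = 1.5 × 10^6 m²
Unconfined: ΔV_u = Sy × A × Δh = 0.15 × 1.5 × 10^6 × 12.1 = 2.723 × 10^6 m³
Confined: ΔV_c = S × A × Δh = 2 × 10^-4 × 1.5 × 10^6 × 12.1 = 3630 m³
Ratio = ΔV_u / ΔV_c = Sy / S = 0.15 / 2 × 10^-4 = 750

ΔV_u / ΔV_c ≈ 750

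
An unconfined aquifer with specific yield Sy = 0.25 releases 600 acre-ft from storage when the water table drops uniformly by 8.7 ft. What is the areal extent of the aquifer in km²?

A ≈ 1.12 km²

Δh = 8.7 ft = 2.652 m
ΔV = 600 acre-ft = 7.401 × 10^5 m³
A = ΔV / (Sy × Δh) = 7.401 × 10^5 / (0.25 × 2.652) = 1.116 × 10^6 m²
A = 1.116 × 10^6 m² = 1.116 km²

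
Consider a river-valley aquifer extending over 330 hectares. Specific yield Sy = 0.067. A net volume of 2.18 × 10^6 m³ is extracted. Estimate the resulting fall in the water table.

A = 330 hectares = 3.3 × 10^6 m²
Δh = ΔV / (Sy × A) = 2.18 × 10^6 m³ / (0.067 × 3.3 × 10^6 m²) = 9.86 m

Δh ≈ 9.86 m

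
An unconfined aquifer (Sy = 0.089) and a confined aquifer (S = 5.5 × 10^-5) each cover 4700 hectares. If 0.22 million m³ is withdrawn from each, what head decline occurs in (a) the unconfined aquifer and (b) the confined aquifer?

A = 4700 hectares = 4.7 × 10^7 m²
ΔV = 0.22 million m³ = 2.2 × 10^5 m³
Unconfined: Δh_u = ΔV/(Sy·A) = 2.2 × 10^5/(0.089 × 4.7 × 10^7) = 0.05259 m
Confined: Δh_c = ΔV/(S·A) = 2.2 × 10^5/(5.5 × 10^-5 × 4.7 × 10^7) = 85.11 m

Δh_u ≈ 0.0526 m; Δh_c ≈ 85.1 m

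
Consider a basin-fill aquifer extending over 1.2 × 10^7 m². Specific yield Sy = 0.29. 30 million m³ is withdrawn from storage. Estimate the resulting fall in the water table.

Δh ≈ 8.62 m

ΔV = 30 million m³ = 3 × 10^7 m³
Δh = ΔV / (Sy × A) = 3 × 10^7 m³ / (0.29 × 1.2 × 10^7 m²) = 8.621 m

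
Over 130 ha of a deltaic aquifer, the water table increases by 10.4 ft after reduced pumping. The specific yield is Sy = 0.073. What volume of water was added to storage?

ΔV ≈ 3.01 × 10^5 m³

A = 130 ha = 1.3 × 10^6 m²
Δh = 10.4 ft = 3.17 m
ΔV = Sy × A × Δh = 0.073 × 1.3 × 10^6 m² × 3.17 m = 3.008 × 10^5 m³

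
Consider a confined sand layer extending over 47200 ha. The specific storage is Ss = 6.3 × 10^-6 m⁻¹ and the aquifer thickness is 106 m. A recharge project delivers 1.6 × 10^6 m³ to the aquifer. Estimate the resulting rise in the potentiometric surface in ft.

S = Ss × b = 6.3 × 10^-6 m⁻¹ × 106 m = 6.678 × 10^-4
A = 47200 ha = 4.72 × 10^8 m²
Δh = ΔV / (S × A) = 1.6 × 10^6 m³ / (6.678 × 10^-4 × 4.72 × 10^8 m²) = 5.076 m
Δh = 5.076 m = 16.65 ft

Δh ≈ 16.7 ft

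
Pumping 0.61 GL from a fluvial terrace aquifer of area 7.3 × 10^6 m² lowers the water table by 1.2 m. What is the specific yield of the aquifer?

ΔV = 0.61 GL = 6.1 × 10^5 m³
Sy = ΔV / (A × Δh) = 6.1 × 10^5 m³ / (7.3 × 10^6 m² × 1.2 m) = 0.06963

Sy ≈ 0.07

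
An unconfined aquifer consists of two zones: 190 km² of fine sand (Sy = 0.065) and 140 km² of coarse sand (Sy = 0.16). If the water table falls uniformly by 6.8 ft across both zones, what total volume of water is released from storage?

ΔV ≈ 7.2 × 10^7 m³

A₁ = 190 km² = 1.9 × 10^8 m²; A₂ = 140 km² = 1.4 × 10^8 m²
Δh = 6.8 ft = 2.073 m
ΔV₁ = 0.065 × 1.9 × 10^8 × 2.073 = 2.56 × 10^7 m³
ΔV₂ = 0.16 × 1.4 × 10^8 × 2.073 = 4.643 × 10^7 m³
ΔV = ΔV₁ + ΔV₂ = 7.202 × 10^7 m³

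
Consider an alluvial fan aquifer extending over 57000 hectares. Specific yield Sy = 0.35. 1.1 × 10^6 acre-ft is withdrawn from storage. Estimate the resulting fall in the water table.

Δh ≈ 6.8 m

A = 57000 hectares = 5.7 × 10^8 m²
ΔV = 1.1 × 10^6 acre-ft = 1.357 × 10^9 m³
Δh = ΔV / (Sy × A) = 1.357 × 10^9 m³ / (0.35 × 5.7 × 10^8 m²) = 6.801 m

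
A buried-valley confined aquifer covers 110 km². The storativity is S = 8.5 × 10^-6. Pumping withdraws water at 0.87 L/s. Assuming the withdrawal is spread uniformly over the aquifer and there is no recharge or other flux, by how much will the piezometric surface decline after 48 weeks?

A = 110 km² = 1.1 × 10^8 m²
Q = 0.87 L/s = 75.17 m³/d
t = 48 weeks = 336 d
ΔV = Q × t = 75.17 m³/d × 336 d = 25260 m³
Δh = ΔV / (S × A) = 25260 / (8.5 × 10^-6 × 1.1 × 10^8) = 27.01 m

Δh ≈ 27 m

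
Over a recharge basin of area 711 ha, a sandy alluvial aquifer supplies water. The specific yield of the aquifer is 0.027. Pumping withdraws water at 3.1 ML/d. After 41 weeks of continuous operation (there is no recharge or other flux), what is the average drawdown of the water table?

A = 711 ha = 7.11 × 10^6 m²
Q = 3.1 ML/d = 3100 m³/d
t = 41 weeks = 287 d
ΔV = Q × t = 3100 m³/d × 287 d = 8.897 × 10^5 m³
Δh = ΔV / (Sy × A) = 8.897 × 10^5 / (0.027 × 7.11 × 10^6) = 4.635 m

Δh ≈ 4.63 m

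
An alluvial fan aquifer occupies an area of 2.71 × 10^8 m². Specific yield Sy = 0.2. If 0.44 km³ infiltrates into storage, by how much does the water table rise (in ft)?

Δh ≈ 26.6 ft

ΔV = 0.44 km³ = 4.4 × 10^8 m³
Δh = ΔV / (Sy × A) = 4.4 × 10^8 m³ / (0.2 × 2.71 × 10^8 m²) = 8.118 m
Δh = 8.118 m = 26.63 ft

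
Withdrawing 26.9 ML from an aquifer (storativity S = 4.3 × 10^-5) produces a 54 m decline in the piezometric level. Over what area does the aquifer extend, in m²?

ΔV = 26.9 ML = 26900 m³
A = ΔV / (S × Δh) = 26900 / (4.3 × 10^-5 × 54) = 1.158 × 10^7 m²

A ≈ 1.16 × 10^7 m²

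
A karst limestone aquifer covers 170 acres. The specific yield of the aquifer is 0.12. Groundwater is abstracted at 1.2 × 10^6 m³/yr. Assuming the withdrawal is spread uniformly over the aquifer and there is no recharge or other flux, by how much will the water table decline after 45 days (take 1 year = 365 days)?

Δh ≈ 1.79 m

A = 170 acres = 6.88 × 10^5 m²
Q = 1.2 × 10^6 m³/yr = 3288 m³/d
ΔV = Q × t = 3288 m³/d × 45 d = 1.479 × 10^5 m³
Δh = ΔV / (Sy × A) = 1.479 × 10^5 / (0.12 × 6.88 × 10^5) = 1.792 m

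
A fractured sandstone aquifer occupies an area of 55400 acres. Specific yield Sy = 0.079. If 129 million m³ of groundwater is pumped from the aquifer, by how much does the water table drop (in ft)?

A = 55400 acres = 2.242 × 10^8 m²
ΔV = 129 million m³ = 1.29 × 10^8 m³
Δh = ΔV / (Sy × A) = 1.29 × 10^8 m³ / (0.079 × 2.242 × 10^8 m²) = 7.283 m
Δh = 7.283 m = 23.9 ft

Δh ≈ 23.9 ft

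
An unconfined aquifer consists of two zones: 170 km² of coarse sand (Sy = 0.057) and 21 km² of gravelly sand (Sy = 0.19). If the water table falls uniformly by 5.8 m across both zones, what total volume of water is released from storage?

A₁ = 170 km² = 1.7 × 10^8 m²; A₂ = 21 km² = 2.1 × 10^7 m²
ΔV₁ = 0.057 × 1.7 × 10^8 × 5.8 = 5.62 × 10^7 m³
ΔV₂ = 0.19 × 2.1 × 10^7 × 5.8 = 2.314 × 10^7 m³
ΔV = ΔV₁ + ΔV₂ = 7.934 × 10^7 m³

ΔV ≈ 7.93 × 10^7 m³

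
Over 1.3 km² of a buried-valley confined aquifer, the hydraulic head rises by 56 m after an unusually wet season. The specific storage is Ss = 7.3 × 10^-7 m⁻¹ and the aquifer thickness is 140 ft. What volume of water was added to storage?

ΔV ≈ 2270 m³

b = 140 ft = 42.67 m
S = Ss × b = 7.3 × 10^-7 m⁻¹ × 42.67 m = 3.115 × 10^-5
A = 1.3 km² = 1.3 × 10^6 m²
ΔV = S × A × Δh = 3.115 × 10^-5 × 1.3 × 10^6 m² × 56 m = 2268 m³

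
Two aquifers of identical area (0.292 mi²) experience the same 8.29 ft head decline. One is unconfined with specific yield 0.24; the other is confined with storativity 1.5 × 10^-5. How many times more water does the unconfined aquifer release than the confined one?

A = 0.292 mi² = 7.563 × 10^5 m²
Δh = 8.29 ft = 2.527 m
Unconfined: ΔV_u = Sy × A × Δh = 0.24 × 7.563 × 10^5 × 2.527 = 4.586 × 10^5 m³
Confined: ΔV_c = S × A × Δh = 1.5 × 10^-5 × 7.563 × 10^5 × 2.527 = 28.66 m³
Ratio = ΔV_u / ΔV_c = Sy / S = 0.24 / 1.5 × 10^-5 = 16000

ΔV_u / ΔV_c ≈ 16000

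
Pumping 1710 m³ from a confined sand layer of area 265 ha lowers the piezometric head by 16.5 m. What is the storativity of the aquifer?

A = 265 ha = 2.65 × 10^6 m²
S = ΔV / (A × Δh) = 1710 m³ / (2.65 × 10^6 m² × 16.5 m) = 3.911 × 10^-5

S ≈ 3.9 × 10^-5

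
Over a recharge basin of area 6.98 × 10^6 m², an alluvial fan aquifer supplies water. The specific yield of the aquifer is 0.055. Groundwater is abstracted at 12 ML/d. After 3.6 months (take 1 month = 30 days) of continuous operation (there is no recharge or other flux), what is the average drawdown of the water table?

Δh ≈ 3.38 m

Q = 12 ML/d = 12000 m³/d
t = 3.6 months = 108 d
ΔV = Q × t = 12000 m³/d × 108 d = 1.296 × 10^6 m³
Δh = ΔV / (Sy × A) = 1.296 × 10^6 / (0.055 × 6.98 × 10^6) = 3.376 m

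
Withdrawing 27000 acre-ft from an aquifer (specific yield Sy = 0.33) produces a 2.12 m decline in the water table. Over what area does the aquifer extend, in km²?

ΔV = 27000 acre-ft = 3.33 × 10^7 m³
A = ΔV / (Sy × Δh) = 3.33 × 10^7 / (0.33 × 2.12) = 4.76 × 10^7 m²
A = 4.76 × 10^7 m² = 47.6 km²

A ≈ 47.6 km²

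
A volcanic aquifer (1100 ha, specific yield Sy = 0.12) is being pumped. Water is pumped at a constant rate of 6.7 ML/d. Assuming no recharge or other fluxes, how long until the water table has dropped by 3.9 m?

t ≈ 768 days

A = 1100 ha = 1.1 × 10^7 m²
ΔV = Sy × A × Δh = 0.12 × 1.1 × 10^7 × 3.9 = 5.148 × 10^6 m³
Q = 6.7 ML/d = 6700 m³/d
t = ΔV / Q = 5.148 × 10^6 m³ / 6700 m³/d = 768.4 d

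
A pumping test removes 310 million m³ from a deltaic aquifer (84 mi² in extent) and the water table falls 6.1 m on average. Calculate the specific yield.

A = 84 mi² = 2.176 × 10^8 m²
ΔV = 310 million m³ = 3.1 × 10^8 m³
Sy = ΔV / (A × Δh) = 3.1 × 10^8 m³ / (2.176 × 10^8 m² × 6.1 m) = 0.2336

Sy ≈ 0.23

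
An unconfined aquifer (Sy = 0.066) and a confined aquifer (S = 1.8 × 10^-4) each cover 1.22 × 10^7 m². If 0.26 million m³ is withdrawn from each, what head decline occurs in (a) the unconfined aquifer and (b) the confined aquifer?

ΔV = 0.26 million m³ = 2.6 × 10^5 m³
Unconfined: Δh_u = ΔV/(Sy·A) = 2.6 × 10^5/(0.066 × 1.22 × 10^7) = 0.3229 m
Confined: Δh_c = ΔV/(S·A) = 2.6 × 10^5/(1.8 × 10^-4 × 1.22 × 10^7) = 118.4 m

Δh_u ≈ 0.323 m; Δh_c ≈ 118 m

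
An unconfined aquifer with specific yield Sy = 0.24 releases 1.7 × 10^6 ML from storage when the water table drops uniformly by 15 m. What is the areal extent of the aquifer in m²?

A ≈ 4.72 × 10^8 m²

ΔV = 1.7 × 10^6 ML = 1.7 × 10^9 m³
A = ΔV / (Sy × Δh) = 1.7 × 10^9 / (0.24 × 15) = 4.722 × 10^8 m²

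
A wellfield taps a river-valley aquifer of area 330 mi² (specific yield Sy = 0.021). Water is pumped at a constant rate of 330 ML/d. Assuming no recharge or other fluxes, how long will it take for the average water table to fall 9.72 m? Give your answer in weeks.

A = 330 mi² = 8.547 × 10^8 m²
ΔV = Sy × A × Δh = 0.021 × 8.547 × 10^8 × 9.72 = 1.745 × 10^8 m³
Q = 330 ML/d = 3.3 × 10^5 m³/d
t = ΔV / Q = 1.745 × 10^8 m³ / 3.3 × 10^5 m³/d = 528.7 d
t = 528.7 d ≈ 75.52 weeks

t ≈ 75.5 weeks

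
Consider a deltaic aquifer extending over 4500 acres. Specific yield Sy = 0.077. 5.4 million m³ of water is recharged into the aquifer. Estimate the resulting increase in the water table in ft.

Δh ≈ 12.6 ft

A = 4500 acres = 1.821 × 10^7 m²
ΔV = 5.4 million m³ = 5.4 × 10^6 m³
Δh = ΔV / (Sy × A) = 5.4 × 10^6 m³ / (0.077 × 1.821 × 10^7 m²) = 3.851 m
Δh = 3.851 m = 12.63 ft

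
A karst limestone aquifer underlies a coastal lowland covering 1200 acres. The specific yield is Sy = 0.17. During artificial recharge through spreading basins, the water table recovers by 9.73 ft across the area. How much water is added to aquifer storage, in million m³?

A = 1200 acres = 4.856 × 10^6 m²
Δh = 9.73 ft = 2.966 m
ΔV = Sy × A × Δh = 0.17 × 4.856 × 10^6 m² × 2.966 m = 2.448 × 10^6 m³
ΔV = 2.448 × 10^6 m³ = 2.448 million m³

ΔV ≈ 2.45 million m³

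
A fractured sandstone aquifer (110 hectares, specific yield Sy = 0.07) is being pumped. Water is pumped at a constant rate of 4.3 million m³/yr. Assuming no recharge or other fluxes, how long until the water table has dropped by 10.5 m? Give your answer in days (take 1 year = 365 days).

A = 110 hectares = 1.1 × 10^6 m²
ΔV = Sy × A × Δh = 0.07 × 1.1 × 10^6 × 10.5 = 8.085 × 10^5 m³
Q = 4.3 million m³/yr = 11780 m³/d
t = ΔV / Q = 8.085 × 10^5 m³ / 11780 m³/d = 68.63 d

t ≈ 68.6 days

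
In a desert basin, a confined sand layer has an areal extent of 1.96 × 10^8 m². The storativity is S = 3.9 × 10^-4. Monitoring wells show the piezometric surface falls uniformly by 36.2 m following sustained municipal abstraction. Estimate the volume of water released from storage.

ΔV ≈ 2.77 × 10^6 m³

ΔV = S × A × Δh = 3.9 × 10^-4 × 1.96 × 10^8 m² × 36.2 m = 2.767 × 10^6 m³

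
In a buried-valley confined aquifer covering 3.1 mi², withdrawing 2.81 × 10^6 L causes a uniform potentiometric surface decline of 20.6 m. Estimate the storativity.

S ≈ 1.7 × 10^-5

A = 3.1 mi² = 8.029 × 10^6 m²
ΔV = 2.81 × 10^6 L = 2810 m³
S = ΔV / (A × Δh) = 2810 m³ / (8.029 × 10^6 m² × 20.6 m) = 1.699 × 10^-5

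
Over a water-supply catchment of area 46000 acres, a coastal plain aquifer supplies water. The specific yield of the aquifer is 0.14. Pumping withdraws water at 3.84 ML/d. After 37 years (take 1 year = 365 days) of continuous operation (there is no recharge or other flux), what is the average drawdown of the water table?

Δh ≈ 1.99 m

A = 46000 acres = 1.862 × 10^8 m²
Q = 3.84 ML/d = 3840 m³/d
t = 37 years = 13500 d
ΔV = Q × t = 3840 m³/d × 13500 d = 5.186 × 10^7 m³
Δh = ΔV / (Sy × A) = 5.186 × 10^7 / (0.14 × 1.862 × 10^8) = 1.99 m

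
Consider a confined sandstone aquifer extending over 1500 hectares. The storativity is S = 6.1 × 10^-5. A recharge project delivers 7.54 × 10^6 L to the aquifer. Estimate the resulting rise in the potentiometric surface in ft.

Δh ≈ 27 ft

A = 1500 hectares = 1.5 × 10^7 m²
ΔV = 7.54 × 10^6 L = 7540 m³
Δh = ΔV / (S × A) = 7540 m³ / (6.1 × 10^-5 × 1.5 × 10^7 m²) = 8.24 m
Δh = 8.24 m = 27.04 ft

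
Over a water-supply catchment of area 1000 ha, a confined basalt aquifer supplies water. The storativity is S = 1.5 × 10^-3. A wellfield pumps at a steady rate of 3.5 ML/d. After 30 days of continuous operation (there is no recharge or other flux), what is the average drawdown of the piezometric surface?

Δh ≈ 7 m

A = 1000 ha = 1 × 10^7 m²
Q = 3.5 ML/d = 3500 m³/d
ΔV = Q × t = 3500 m³/d × 30 d = 1.05 × 10^5 m³
Δh = ΔV / (S × A) = 1.05 × 10^5 / (0.0015 × 1 × 10^7) = 7 m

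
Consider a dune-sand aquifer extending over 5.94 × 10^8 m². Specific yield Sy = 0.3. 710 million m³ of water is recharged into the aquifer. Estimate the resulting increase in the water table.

ΔV = 710 million m³ = 7.1 × 10^8 m³
Δh = ΔV / (Sy × A) = 7.1 × 10^8 m³ / (0.3 × 5.94 × 10^8 m²) = 3.984 m

Δh ≈ 3.98 m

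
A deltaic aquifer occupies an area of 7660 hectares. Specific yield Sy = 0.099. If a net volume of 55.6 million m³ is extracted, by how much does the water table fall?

A = 7660 hectares = 7.66 × 10^7 m²
ΔV = 55.6 million m³ = 5.56 × 10^7 m³
Δh = ΔV / (Sy × A) = 5.56 × 10^7 m³ / (0.099 × 7.66 × 10^7 m²) = 7.332 m

Δh ≈ 7.33 m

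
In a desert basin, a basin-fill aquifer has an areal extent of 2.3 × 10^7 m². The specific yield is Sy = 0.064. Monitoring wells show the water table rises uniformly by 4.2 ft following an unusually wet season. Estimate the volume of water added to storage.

Δh = 4.2 ft = 1.28 m
ΔV = Sy × A × Δh = 0.064 × 2.3 × 10^7 m² × 1.28 m = 1.884 × 10^6 m³

ΔV ≈ 1.88 × 10^6 m³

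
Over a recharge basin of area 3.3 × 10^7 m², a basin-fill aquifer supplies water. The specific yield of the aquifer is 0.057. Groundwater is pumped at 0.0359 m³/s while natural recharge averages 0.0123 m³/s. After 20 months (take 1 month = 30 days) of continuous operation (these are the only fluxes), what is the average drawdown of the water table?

Net abstraction = 0.0359 − 0.0123 = 0.0236 m³/s
Q_net = 0.0236 m³/s = 2039 m³/d
t = 20 months = 600 d
ΔV = Q × t = 2039 m³/d × 600 d = 1.223 × 10^6 m³
Δh = ΔV / (Sy × A) = 1.223 × 10^6 / (0.057 × 3.3 × 10^7) = 0.6504 m

Δh ≈ 0.65 m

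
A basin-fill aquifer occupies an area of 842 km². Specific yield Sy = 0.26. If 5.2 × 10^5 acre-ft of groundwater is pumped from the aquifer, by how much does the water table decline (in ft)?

Δh ≈ 9.61 ft

A = 842 km² = 8.42 × 10^8 m²
ΔV = 5.2 × 10^5 acre-ft = 6.414 × 10^8 m³
Δh = ΔV / (Sy × A) = 6.414 × 10^8 m³ / (0.26 × 8.42 × 10^8 m²) = 2.93 m
Δh = 2.93 m = 9.612 ft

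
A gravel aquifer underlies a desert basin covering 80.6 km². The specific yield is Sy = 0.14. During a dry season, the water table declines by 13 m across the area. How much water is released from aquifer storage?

A = 80.6 km² = 8.06 × 10^7 m²
ΔV = Sy × A × Δh = 0.14 × 8.06 × 10^7 m² × 13 m = 1.467 × 10^8 m³

ΔV ≈ 1.47 × 10^8 m³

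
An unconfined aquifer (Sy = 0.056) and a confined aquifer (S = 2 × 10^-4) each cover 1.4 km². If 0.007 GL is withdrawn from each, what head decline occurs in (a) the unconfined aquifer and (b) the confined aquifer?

Δh_u ≈ 0.0893 m; Δh_c ≈ 25 m

A = 1.4 km² = 1.4 × 10^6 m²
ΔV = 0.007 GL = 7000 m³
Unconfined: Δh_u = ΔV/(Sy·A) = 7000/(0.056 × 1.4 × 10^6) = 0.08929 m
Confined: Δh_c = ΔV/(S·A) = 7000/(2 × 10^-4 × 1.4 × 10^6) = 25 m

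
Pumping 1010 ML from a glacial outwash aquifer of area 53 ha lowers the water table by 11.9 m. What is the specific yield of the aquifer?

Sy ≈ 0.16

A = 53 ha = 5.3 × 10^5 m²
ΔV = 1010 ML = 1.01 × 10^6 m³
Sy = ΔV / (A × Δh) = 1.01 × 10^6 m³ / (5.3 × 10^5 m² × 11.9 m) = 0.1601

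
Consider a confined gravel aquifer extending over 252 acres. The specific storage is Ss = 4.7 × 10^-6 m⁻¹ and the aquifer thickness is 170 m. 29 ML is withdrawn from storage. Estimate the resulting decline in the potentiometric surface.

Δh ≈ 35.6 m

S = Ss × b = 4.7 × 10^-6 m⁻¹ × 170 m = 7.99 × 10^-4
A = 252 acres = 1.02 × 10^6 m²
ΔV = 29 ML = 29000 m³
Δh = ΔV / (S × A) = 29000 m³ / (7.99 × 10^-4 × 1.02 × 10^6 m²) = 35.59 m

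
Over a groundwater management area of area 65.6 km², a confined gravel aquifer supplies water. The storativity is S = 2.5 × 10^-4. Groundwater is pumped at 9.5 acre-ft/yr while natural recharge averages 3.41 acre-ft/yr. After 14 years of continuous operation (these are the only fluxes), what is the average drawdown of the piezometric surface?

Δh ≈ 6.41 m

A = 65.6 km² = 6.56 × 10^7 m²
Net abstraction = 9.5 − 3.41 = 6.09 acre-ft/yr
Q_net = 6.09 acre-ft/yr = 20.58 m³/d
t = 14 years = 5110 d
ΔV = Q × t = 20.58 m³/d × 5110 d = 1.052 × 10^5 m³
Δh = ΔV / (S × A) = 1.052 × 10^5 / (2.5 × 10^-4 × 6.56 × 10^7) = 6.413 m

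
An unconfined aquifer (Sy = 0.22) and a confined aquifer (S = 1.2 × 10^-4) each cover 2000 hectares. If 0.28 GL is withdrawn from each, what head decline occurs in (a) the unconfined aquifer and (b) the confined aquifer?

Δh_u ≈ 0.0636 m; Δh_c ≈ 117 m

A = 2000 hectares = 2 × 10^7 m²
ΔV = 0.28 GL = 2.8 × 10^5 m³
Unconfined: Δh_u = ΔV/(Sy·A) = 2.8 × 10^5/(0.22 × 2 × 10^7) = 0.06364 m
Confined: Δh_c = ΔV/(S·A) = 2.8 × 10^5/(1.2 × 10^-4 × 2 × 10^7) = 116.7 m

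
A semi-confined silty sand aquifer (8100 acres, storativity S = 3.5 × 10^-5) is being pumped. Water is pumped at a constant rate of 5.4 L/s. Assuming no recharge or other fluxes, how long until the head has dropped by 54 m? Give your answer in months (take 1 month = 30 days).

t ≈ 4.43 months

A = 8100 acres = 3.278 × 10^7 m²
ΔV = S × A × Δh = 3.5 × 10^-5 × 3.278 × 10^7 × 54 = 61950 m³
Q = 5.4 L/s = 466.6 m³/d
t = ΔV / Q = 61950 m³ / 466.6 m³/d = 132.8 d
t = 132.8 d ≈ 4.426 months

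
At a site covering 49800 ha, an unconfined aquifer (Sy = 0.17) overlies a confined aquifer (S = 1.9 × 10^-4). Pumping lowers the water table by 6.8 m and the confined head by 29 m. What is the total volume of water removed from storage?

ΔV ≈ 5.78 × 10^8 m³

A = 49800 ha = 4.98 × 10^8 m²
Unconfined: ΔV_u = Sy × A × Δh_u = 0.17 × 4.98 × 10^8 × 6.8 = 5.757 × 10^8 m³
Confined: ΔV_c = S × A × Δh_c = 1.9 × 10^-4 × 4.98 × 10^8 × 29 = 2.744 × 10^6 m³
Total ΔV = 5.757 × 10^8 + 2.744 × 10^6 = 5.784 × 10^8 m³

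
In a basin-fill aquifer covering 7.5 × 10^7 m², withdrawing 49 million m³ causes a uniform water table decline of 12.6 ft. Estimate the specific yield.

Δh = 12.6 ft = 3.84 m
ΔV = 49 million m³ = 4.9 × 10^7 m³
Sy = ΔV / (A × Δh) = 4.9 × 10^7 m³ / (7.5 × 10^7 m² × 3.84 m) = 0.1701

Sy ≈ 0.17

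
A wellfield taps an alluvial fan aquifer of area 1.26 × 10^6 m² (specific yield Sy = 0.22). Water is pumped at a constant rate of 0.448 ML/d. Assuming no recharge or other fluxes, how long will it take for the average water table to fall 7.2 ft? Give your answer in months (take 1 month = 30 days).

t ≈ 45.3 months

Δh = 7.2 ft = 2.195 m
ΔV = Sy × A × Δh = 0.22 × 1.26 × 10^6 × 2.195 = 6.083 × 10^5 m³
Q = 0.448 ML/d = 448 m³/d
t = ΔV / Q = 6.083 × 10^5 m³ / 448 m³/d = 1358 d
t = 1358 d ≈ 45.26 months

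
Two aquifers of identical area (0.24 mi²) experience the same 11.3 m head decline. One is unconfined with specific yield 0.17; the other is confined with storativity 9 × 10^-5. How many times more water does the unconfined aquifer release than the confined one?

ΔV_u / ΔV_c ≈ 1890

A = 0.24 mi² = 6.216 × 10^5 m²
Unconfined: ΔV_u = Sy × A × Δh = 0.17 × 6.216 × 10^5 × 11.3 = 1.194 × 10^6 m³
Confined: ΔV_c = S × A × Δh = 9 × 10^-5 × 6.216 × 10^5 × 11.3 = 632.2 m³
Ratio = ΔV_u / ΔV_c = Sy / S = 0.17 / 9 × 10^-5 = 1889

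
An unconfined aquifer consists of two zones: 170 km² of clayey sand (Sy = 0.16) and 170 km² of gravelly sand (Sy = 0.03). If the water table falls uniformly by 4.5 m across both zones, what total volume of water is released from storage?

A₁ = 170 km² = 1.7 × 10^8 m²; A₂ = 170 km² = 1.7 × 10^8 m²
ΔV₁ = 0.16 × 1.7 × 10^8 × 4.5 = 1.224 × 10^8 m³
ΔV₂ = 0.03 × 1.7 × 10^8 × 4.5 = 2.295 × 10^7 m³
ΔV = ΔV₁ + ΔV₂ = 1.454 × 10^8 m³

ΔV ≈ 1.45 × 10^8 m³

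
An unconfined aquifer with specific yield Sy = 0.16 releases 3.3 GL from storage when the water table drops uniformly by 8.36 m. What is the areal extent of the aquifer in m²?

ΔV = 3.3 GL = 3.3 × 10^6 m³
A = ΔV / (Sy × Δh) = 3.3 × 10^6 / (0.16 × 8.36) = 2.467 × 10^6 m²

A ≈ 2.47 × 10^6 m²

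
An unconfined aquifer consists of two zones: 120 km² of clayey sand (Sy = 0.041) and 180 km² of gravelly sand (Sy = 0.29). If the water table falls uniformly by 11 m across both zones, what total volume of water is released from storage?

ΔV ≈ 6.28 × 10^8 m³

A₁ = 120 km² = 1.2 × 10^8 m²; A₂ = 180 km² = 1.8 × 10^8 m²
ΔV₁ = 0.041 × 1.2 × 10^8 × 11 = 5.412 × 10^7 m³
ΔV₂ = 0.29 × 1.8 × 10^8 × 11 = 5.742 × 10^8 m³
ΔV = ΔV₁ + ΔV₂ = 6.283 × 10^8 m³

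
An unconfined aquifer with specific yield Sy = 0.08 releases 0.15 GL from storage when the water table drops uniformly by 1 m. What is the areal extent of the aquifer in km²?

ΔV = 0.15 GL = 1.5 × 10^5 m³
A = ΔV / (Sy × Δh) = 1.5 × 10^5 / (0.08 × 1) = 1.875 × 10^6 m²
A = 1.875 × 10^6 m² = 1.875 km²

A ≈ 1.88 km²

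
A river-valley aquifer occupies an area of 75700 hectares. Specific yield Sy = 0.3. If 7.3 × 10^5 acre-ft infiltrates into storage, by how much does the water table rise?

A = 75700 hectares = 7.57 × 10^8 m²
ΔV = 7.3 × 10^5 acre-ft = 9.004 × 10^8 m³
Δh = ΔV / (Sy × A) = 9.004 × 10^8 m³ / (0.3 × 7.57 × 10^8 m²) = 3.965 m

Δh ≈ 3.96 m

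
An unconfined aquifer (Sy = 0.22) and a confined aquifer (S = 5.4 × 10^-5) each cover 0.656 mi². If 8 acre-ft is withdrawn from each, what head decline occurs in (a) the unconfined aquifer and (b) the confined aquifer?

Δh_u ≈ 0.0264 m; Δh_c ≈ 108 m

A = 0.656 mi² = 1.699 × 10^6 m²
ΔV = 8 acre-ft = 9868 m³
Unconfined: Δh_u = ΔV/(Sy·A) = 9868/(0.22 × 1.699 × 10^6) = 0.0264 m
Confined: Δh_c = ΔV/(S·A) = 9868/(5.4 × 10^-5 × 1.699 × 10^6) = 107.6 m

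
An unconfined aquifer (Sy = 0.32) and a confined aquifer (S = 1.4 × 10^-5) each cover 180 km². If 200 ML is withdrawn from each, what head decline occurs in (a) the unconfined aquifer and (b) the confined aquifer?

Δh_u ≈ 0.00347 m; Δh_c ≈ 79.4 m

A = 180 km² = 1.8 × 10^8 m²
ΔV = 200 ML = 2 × 10^5 m³
Unconfined: Δh_u = ΔV/(Sy·A) = 2 × 10^5/(0.32 × 1.8 × 10^8) = 0.003472 m
Confined: Δh_c = ΔV/(S·A) = 2 × 10^5/(1.4 × 10^-5 × 1.8 × 10^8) = 79.37 m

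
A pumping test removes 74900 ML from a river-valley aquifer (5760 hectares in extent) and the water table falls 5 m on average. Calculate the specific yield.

A = 5760 hectares = 5.76 × 10^7 m²
ΔV = 74900 ML = 7.49 × 10^7 m³
Sy = ΔV / (A × Δh) = 7.49 × 10^7 m³ / (5.76 × 10^7 m² × 5 m) = 0.2601

Sy ≈ 0.26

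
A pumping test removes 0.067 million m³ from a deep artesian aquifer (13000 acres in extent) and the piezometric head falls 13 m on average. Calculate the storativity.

A = 13000 acres = 5.261 × 10^7 m²
ΔV = 0.067 million m³ = 67000 m³
S = ΔV / (A × Δh) = 67000 m³ / (5.261 × 10^7 m² × 13 m) = 9.796 × 10^-5

S ≈ 9.8 × 10^-5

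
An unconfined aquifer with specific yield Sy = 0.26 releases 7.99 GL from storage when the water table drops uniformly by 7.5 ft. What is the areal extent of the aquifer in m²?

Δh = 7.5 ft = 2.286 m
ΔV = 7.99 GL = 7.99 × 10^6 m³
A = ΔV / (Sy × Δh) = 7.99 × 10^6 / (0.26 × 2.286) = 1.344 × 10^7 m²

A ≈ 1.34 × 10^7 m²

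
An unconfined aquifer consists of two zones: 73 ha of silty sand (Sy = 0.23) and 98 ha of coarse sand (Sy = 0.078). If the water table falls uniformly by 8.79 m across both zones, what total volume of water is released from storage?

A₁ = 73 ha = 7.3 × 10^5 m²; A₂ = 98 ha = 9.8 × 10^5 m²
ΔV₁ = 0.23 × 7.3 × 10^5 × 8.79 = 1.476 × 10^6 m³
ΔV₂ = 0.078 × 9.8 × 10^5 × 8.79 = 6.719 × 10^5 m³
ΔV = ΔV₁ + ΔV₂ = 2.148 × 10^6 m³

ΔV ≈ 2.15 × 10^6 m³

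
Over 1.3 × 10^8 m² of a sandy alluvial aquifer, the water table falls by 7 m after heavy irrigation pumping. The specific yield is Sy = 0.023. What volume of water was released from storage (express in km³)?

ΔV ≈ 0.0209 km³

ΔV = Sy × A × Δh = 0.023 × 1.3 × 10^8 m² × 7 m = 2.093 × 10^7 m³
ΔV = 2.093 × 10^7 m³ = 0.02093 km³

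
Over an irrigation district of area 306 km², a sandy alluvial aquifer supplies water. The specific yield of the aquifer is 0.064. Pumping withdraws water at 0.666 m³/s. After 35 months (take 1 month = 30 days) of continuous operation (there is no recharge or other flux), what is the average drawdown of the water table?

A = 306 km² = 3.06 × 10^8 m²
Q = 0.666 m³/s = 57540 m³/d
t = 35 months = 1050 d
ΔV = Q × t = 57540 m³/d × 1050 d = 6.042 × 10^7 m³
Δh = ΔV / (Sy × A) = 6.042 × 10^7 / (0.064 × 3.06 × 10^8) = 3.085 m

Δh ≈ 3.09 m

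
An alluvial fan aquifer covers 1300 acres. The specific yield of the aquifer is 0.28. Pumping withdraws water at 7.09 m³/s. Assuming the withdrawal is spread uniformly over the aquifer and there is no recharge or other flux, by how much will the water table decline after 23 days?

Δh ≈ 9.56 m

A = 1300 acres = 5.261 × 10^6 m²
Q = 7.09 m³/s = 6.126 × 10^5 m³/d
ΔV = Q × t = 6.126 × 10^5 m³/d × 23 d = 1.409 × 10^7 m³
Δh = ΔV / (Sy × A) = 1.409 × 10^7 / (0.28 × 5.261 × 10^6) = 9.565 m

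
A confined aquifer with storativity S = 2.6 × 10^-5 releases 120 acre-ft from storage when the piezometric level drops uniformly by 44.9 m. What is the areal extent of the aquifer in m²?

A ≈ 1.27 × 10^8 m²

ΔV = 120 acre-ft = 1.48 × 10^5 m³
A = ΔV / (S × Δh) = 1.48 × 10^5 / (2.6 × 10^-5 × 44.9) = 1.268 × 10^8 m²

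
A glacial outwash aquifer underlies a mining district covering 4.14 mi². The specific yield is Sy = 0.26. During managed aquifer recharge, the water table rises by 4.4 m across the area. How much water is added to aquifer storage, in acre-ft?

A = 4.14 mi² = 1.072 × 10^7 m²
ΔV = Sy × A × Δh = 0.26 × 1.072 × 10^7 m² × 4.4 m = 1.227 × 10^7 m³
ΔV = 1.227 × 10^7 m³ = 9945 acre-ft

ΔV ≈ 9940 acre-ft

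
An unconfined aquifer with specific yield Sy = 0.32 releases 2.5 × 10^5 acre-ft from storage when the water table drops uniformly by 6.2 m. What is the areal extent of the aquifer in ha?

A ≈ 15500 ha

ΔV = 2.5 × 10^5 acre-ft = 3.084 × 10^8 m³
A = ΔV / (Sy × Δh) = 3.084 × 10^8 / (0.32 × 6.2) = 1.554 × 10^8 m²
A = 1.554 × 10^8 m² = 15540 ha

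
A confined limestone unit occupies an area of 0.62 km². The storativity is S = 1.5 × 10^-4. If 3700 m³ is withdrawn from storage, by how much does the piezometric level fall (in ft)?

A = 0.62 km² = 6.2 × 10^5 m²
Δh = ΔV / (S × A) = 3700 m³ / (1.5 × 10^-4 × 6.2 × 10^5 m²) = 39.78 m
Δh = 39.78 m = 130.5 ft

Δh ≈ 131 ft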